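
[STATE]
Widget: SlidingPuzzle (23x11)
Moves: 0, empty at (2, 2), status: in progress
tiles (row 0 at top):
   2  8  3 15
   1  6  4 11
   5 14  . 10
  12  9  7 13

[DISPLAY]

┌────┬────┬────┬────┐  
│  2 │  8 │  3 │ 15 │  
├────┼────┼────┼────┤  
│  1 │  6 │  4 │ 11 │  
├────┼────┼────┼────┤  
│  5 │ 14 │    │ 10 │  
├────┼────┼────┼────┤  
│ 12 │  9 │  7 │ 13 │  
└────┴────┴────┴────┘  
Moves: 0               
                       


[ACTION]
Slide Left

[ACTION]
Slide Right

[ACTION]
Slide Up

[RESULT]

┌────┬────┬────┬────┐  
│  2 │  8 │  3 │ 15 │  
├────┼────┼────┼────┤  
│  1 │  6 │  4 │ 11 │  
├────┼────┼────┼────┤  
│  5 │ 14 │  7 │ 10 │  
├────┼────┼────┼────┤  
│ 12 │  9 │    │ 13 │  
└────┴────┴────┴────┘  
Moves: 3               
                       


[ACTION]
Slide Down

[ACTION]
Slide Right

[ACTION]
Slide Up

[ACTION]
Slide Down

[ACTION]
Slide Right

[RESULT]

┌────┬────┬────┬────┐  
│  2 │  8 │  3 │ 15 │  
├────┼────┼────┼────┤  
│  1 │  6 │  4 │ 11 │  
├────┼────┼────┼────┤  
│    │  5 │ 14 │ 10 │  
├────┼────┼────┼────┤  
│ 12 │  9 │  7 │ 13 │  
└────┴────┴────┴────┘  
Moves: 8               
                       


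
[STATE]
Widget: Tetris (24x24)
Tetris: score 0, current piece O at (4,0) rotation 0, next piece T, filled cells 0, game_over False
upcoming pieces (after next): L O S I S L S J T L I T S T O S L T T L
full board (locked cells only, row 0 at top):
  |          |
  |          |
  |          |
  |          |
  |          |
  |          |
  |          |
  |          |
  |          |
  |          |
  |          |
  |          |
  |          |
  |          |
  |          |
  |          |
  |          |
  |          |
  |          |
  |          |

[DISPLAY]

    ▓▓    │Next:        
    ▓▓    │ ▒           
          │▒▒▒          
          │             
          │             
          │             
          │Score:       
          │0            
          │             
          │             
          │             
          │             
          │             
          │             
          │             
          │             
          │             
          │             
          │             
          │             
          │             
          │             
          │             
          │             


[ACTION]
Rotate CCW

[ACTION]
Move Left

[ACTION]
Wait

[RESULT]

          │Next:        
   ▓▓     │ ▒           
   ▓▓     │▒▒▒          
          │             
          │             
          │             
          │Score:       
          │0            
          │             
          │             
          │             
          │             
          │             
          │             
          │             
          │             
          │             
          │             
          │             
          │             
          │             
          │             
          │             
          │             


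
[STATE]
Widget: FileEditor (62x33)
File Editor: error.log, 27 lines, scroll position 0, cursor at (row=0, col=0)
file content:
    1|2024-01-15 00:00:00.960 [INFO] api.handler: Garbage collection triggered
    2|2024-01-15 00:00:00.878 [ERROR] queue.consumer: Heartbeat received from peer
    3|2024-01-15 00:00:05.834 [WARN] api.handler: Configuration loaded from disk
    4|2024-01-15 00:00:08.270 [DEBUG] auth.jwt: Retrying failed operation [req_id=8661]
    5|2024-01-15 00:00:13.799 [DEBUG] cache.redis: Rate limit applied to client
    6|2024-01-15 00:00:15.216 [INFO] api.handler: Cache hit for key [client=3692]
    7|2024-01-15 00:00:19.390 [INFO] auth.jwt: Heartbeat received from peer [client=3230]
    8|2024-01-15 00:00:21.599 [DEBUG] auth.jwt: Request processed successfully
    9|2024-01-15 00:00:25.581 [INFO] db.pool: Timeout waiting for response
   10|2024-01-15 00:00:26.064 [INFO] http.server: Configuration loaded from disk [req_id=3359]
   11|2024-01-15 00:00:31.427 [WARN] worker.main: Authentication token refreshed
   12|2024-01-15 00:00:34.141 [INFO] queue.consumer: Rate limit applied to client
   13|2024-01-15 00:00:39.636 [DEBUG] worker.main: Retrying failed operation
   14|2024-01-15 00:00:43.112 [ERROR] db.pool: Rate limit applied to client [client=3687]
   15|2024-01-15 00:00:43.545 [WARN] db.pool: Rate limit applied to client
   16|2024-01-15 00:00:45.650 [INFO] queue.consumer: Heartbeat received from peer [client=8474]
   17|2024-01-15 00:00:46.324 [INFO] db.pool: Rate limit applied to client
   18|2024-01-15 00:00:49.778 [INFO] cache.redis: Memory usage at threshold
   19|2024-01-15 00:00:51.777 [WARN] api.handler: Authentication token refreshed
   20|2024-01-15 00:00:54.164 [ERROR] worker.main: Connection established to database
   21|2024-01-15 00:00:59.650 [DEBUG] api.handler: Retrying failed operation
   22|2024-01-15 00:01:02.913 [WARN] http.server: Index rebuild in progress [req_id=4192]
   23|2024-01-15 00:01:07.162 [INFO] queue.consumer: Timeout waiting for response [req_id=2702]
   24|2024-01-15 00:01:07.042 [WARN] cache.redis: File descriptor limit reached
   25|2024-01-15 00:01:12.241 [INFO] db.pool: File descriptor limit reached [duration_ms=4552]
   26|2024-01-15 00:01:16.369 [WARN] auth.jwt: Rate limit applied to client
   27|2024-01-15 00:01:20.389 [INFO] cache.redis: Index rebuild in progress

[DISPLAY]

█024-01-15 00:00:00.960 [INFO] api.handler: Garbage collectio▲
2024-01-15 00:00:00.878 [ERROR] queue.consumer: Heartbeat rec█
2024-01-15 00:00:05.834 [WARN] api.handler: Configuration loa░
2024-01-15 00:00:08.270 [DEBUG] auth.jwt: Retrying failed ope░
2024-01-15 00:00:13.799 [DEBUG] cache.redis: Rate limit appli░
2024-01-15 00:00:15.216 [INFO] api.handler: Cache hit for key░
2024-01-15 00:00:19.390 [INFO] auth.jwt: Heartbeat received f░
2024-01-15 00:00:21.599 [DEBUG] auth.jwt: Request processed s░
2024-01-15 00:00:25.581 [INFO] db.pool: Timeout waiting for r░
2024-01-15 00:00:26.064 [INFO] http.server: Configuration loa░
2024-01-15 00:00:31.427 [WARN] worker.main: Authentication to░
2024-01-15 00:00:34.141 [INFO] queue.consumer: Rate limit app░
2024-01-15 00:00:39.636 [DEBUG] worker.main: Retrying failed ░
2024-01-15 00:00:43.112 [ERROR] db.pool: Rate limit applied t░
2024-01-15 00:00:43.545 [WARN] db.pool: Rate limit applied to░
2024-01-15 00:00:45.650 [INFO] queue.consumer: Heartbeat rece░
2024-01-15 00:00:46.324 [INFO] db.pool: Rate limit applied to░
2024-01-15 00:00:49.778 [INFO] cache.redis: Memory usage at t░
2024-01-15 00:00:51.777 [WARN] api.handler: Authentication to░
2024-01-15 00:00:54.164 [ERROR] worker.main: Connection estab░
2024-01-15 00:00:59.650 [DEBUG] api.handler: Retrying failed ░
2024-01-15 00:01:02.913 [WARN] http.server: Index rebuild in ░
2024-01-15 00:01:07.162 [INFO] queue.consumer: Timeout waitin░
2024-01-15 00:01:07.042 [WARN] cache.redis: File descriptor l░
2024-01-15 00:01:12.241 [INFO] db.pool: File descriptor limit░
2024-01-15 00:01:16.369 [WARN] auth.jwt: Rate limit applied t░
2024-01-15 00:01:20.389 [INFO] cache.redis: Index rebuild in ░
                                                             ░
                                                             ░
                                                             ░
                                                             ░
                                                             ░
                                                             ▼


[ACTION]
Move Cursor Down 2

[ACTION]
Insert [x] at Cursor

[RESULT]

2024-01-15 00:00:00.960 [INFO] api.handler: Garbage collectio▲
2024-01-15 00:00:00.878 [ERROR] queue.consumer: Heartbeat rec█
x█024-01-15 00:00:05.834 [WARN] api.handler: Configuration lo░
2024-01-15 00:00:08.270 [DEBUG] auth.jwt: Retrying failed ope░
2024-01-15 00:00:13.799 [DEBUG] cache.redis: Rate limit appli░
2024-01-15 00:00:15.216 [INFO] api.handler: Cache hit for key░
2024-01-15 00:00:19.390 [INFO] auth.jwt: Heartbeat received f░
2024-01-15 00:00:21.599 [DEBUG] auth.jwt: Request processed s░
2024-01-15 00:00:25.581 [INFO] db.pool: Timeout waiting for r░
2024-01-15 00:00:26.064 [INFO] http.server: Configuration loa░
2024-01-15 00:00:31.427 [WARN] worker.main: Authentication to░
2024-01-15 00:00:34.141 [INFO] queue.consumer: Rate limit app░
2024-01-15 00:00:39.636 [DEBUG] worker.main: Retrying failed ░
2024-01-15 00:00:43.112 [ERROR] db.pool: Rate limit applied t░
2024-01-15 00:00:43.545 [WARN] db.pool: Rate limit applied to░
2024-01-15 00:00:45.650 [INFO] queue.consumer: Heartbeat rece░
2024-01-15 00:00:46.324 [INFO] db.pool: Rate limit applied to░
2024-01-15 00:00:49.778 [INFO] cache.redis: Memory usage at t░
2024-01-15 00:00:51.777 [WARN] api.handler: Authentication to░
2024-01-15 00:00:54.164 [ERROR] worker.main: Connection estab░
2024-01-15 00:00:59.650 [DEBUG] api.handler: Retrying failed ░
2024-01-15 00:01:02.913 [WARN] http.server: Index rebuild in ░
2024-01-15 00:01:07.162 [INFO] queue.consumer: Timeout waitin░
2024-01-15 00:01:07.042 [WARN] cache.redis: File descriptor l░
2024-01-15 00:01:12.241 [INFO] db.pool: File descriptor limit░
2024-01-15 00:01:16.369 [WARN] auth.jwt: Rate limit applied t░
2024-01-15 00:01:20.389 [INFO] cache.redis: Index rebuild in ░
                                                             ░
                                                             ░
                                                             ░
                                                             ░
                                                             ░
                                                             ▼


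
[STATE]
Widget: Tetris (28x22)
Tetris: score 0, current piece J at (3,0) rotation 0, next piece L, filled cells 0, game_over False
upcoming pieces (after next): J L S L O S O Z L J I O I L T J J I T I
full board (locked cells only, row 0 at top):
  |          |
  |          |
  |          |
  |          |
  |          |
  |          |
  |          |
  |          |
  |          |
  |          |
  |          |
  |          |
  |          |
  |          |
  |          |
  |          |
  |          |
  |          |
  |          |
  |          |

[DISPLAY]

   █      │Next:            
   ███    │  ▒              
          │▒▒▒              
          │                 
          │                 
          │                 
          │Score:           
          │0                
          │                 
          │                 
          │                 
          │                 
          │                 
          │                 
          │                 
          │                 
          │                 
          │                 
          │                 
          │                 
          │                 
          │                 


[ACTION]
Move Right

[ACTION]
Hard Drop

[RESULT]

     ▒    │Next:            
   ▒▒▒    │█                
          │███              
          │                 
          │                 
          │                 
          │Score:           
          │0                
          │                 
          │                 
          │                 
          │                 
          │                 
          │                 
          │                 
          │                 
          │                 
          │                 
    █     │                 
    ███   │                 
          │                 
          │                 


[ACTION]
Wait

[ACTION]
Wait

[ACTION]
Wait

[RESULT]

          │Next:            
          │█                
          │███              
     ▒    │                 
   ▒▒▒    │                 
          │                 
          │Score:           
          │0                
          │                 
          │                 
          │                 
          │                 
          │                 
          │                 
          │                 
          │                 
          │                 
          │                 
    █     │                 
    ███   │                 
          │                 
          │                 


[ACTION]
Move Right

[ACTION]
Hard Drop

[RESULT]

   █      │Next:            
   ███    │  ▒              
          │▒▒▒              
          │                 
          │                 
          │                 
          │Score:           
          │0                
          │                 
          │                 
          │                 
          │                 
          │                 
          │                 
          │                 
          │                 
      ▒   │                 
    ▒▒▒   │                 
    █     │                 
    ███   │                 
          │                 
          │                 


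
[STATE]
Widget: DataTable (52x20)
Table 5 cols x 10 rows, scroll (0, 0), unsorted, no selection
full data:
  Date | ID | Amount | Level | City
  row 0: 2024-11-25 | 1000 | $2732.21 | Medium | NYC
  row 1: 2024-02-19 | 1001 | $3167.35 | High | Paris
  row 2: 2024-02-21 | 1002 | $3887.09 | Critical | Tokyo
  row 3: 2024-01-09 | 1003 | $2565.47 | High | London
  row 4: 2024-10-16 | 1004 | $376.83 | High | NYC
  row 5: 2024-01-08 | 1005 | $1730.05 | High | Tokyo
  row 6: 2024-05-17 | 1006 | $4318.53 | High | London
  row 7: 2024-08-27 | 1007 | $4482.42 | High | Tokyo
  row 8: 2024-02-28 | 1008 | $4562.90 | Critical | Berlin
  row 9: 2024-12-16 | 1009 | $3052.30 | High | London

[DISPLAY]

Date      │ID  │Amount  │Level   │City              
──────────┼────┼────────┼────────┼──────            
2024-11-25│1000│$2732.21│Medium  │NYC               
2024-02-19│1001│$3167.35│High    │Paris             
2024-02-21│1002│$3887.09│Critical│Tokyo             
2024-01-09│1003│$2565.47│High    │London            
2024-10-16│1004│$376.83 │High    │NYC               
2024-01-08│1005│$1730.05│High    │Tokyo             
2024-05-17│1006│$4318.53│High    │London            
2024-08-27│1007│$4482.42│High    │Tokyo             
2024-02-28│1008│$4562.90│Critical│Berlin            
2024-12-16│1009│$3052.30│High    │London            
                                                    
                                                    
                                                    
                                                    
                                                    
                                                    
                                                    
                                                    


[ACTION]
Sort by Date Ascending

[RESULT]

Date     ▲│ID  │Amount  │Level   │City              
──────────┼────┼────────┼────────┼──────            
2024-01-08│1005│$1730.05│High    │Tokyo             
2024-01-09│1003│$2565.47│High    │London            
2024-02-19│1001│$3167.35│High    │Paris             
2024-02-21│1002│$3887.09│Critical│Tokyo             
2024-02-28│1008│$4562.90│Critical│Berlin            
2024-05-17│1006│$4318.53│High    │London            
2024-08-27│1007│$4482.42│High    │Tokyo             
2024-10-16│1004│$376.83 │High    │NYC               
2024-11-25│1000│$2732.21│Medium  │NYC               
2024-12-16│1009│$3052.30│High    │London            
                                                    
                                                    
                                                    
                                                    
                                                    
                                                    
                                                    
                                                    


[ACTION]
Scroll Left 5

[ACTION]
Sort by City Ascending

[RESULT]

Date      │ID  │Amount  │Level   │City ▲            
──────────┼────┼────────┼────────┼──────            
2024-02-28│1008│$4562.90│Critical│Berlin            
2024-01-09│1003│$2565.47│High    │London            
2024-05-17│1006│$4318.53│High    │London            
2024-12-16│1009│$3052.30│High    │London            
2024-10-16│1004│$376.83 │High    │NYC               
2024-11-25│1000│$2732.21│Medium  │NYC               
2024-02-19│1001│$3167.35│High    │Paris             
2024-01-08│1005│$1730.05│High    │Tokyo             
2024-02-21│1002│$3887.09│Critical│Tokyo             
2024-08-27│1007│$4482.42│High    │Tokyo             
                                                    
                                                    
                                                    
                                                    
                                                    
                                                    
                                                    
                                                    


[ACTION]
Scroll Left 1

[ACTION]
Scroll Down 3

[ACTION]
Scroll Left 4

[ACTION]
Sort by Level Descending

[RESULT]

Date      │ID  │Amount  │Level  ▼│City              
──────────┼────┼────────┼────────┼──────            
2024-11-25│1000│$2732.21│Medium  │NYC               
2024-01-09│1003│$2565.47│High    │London            
2024-05-17│1006│$4318.53│High    │London            
2024-12-16│1009│$3052.30│High    │London            
2024-10-16│1004│$376.83 │High    │NYC               
2024-02-19│1001│$3167.35│High    │Paris             
2024-01-08│1005│$1730.05│High    │Tokyo             
2024-08-27│1007│$4482.42│High    │Tokyo             
2024-02-28│1008│$4562.90│Critical│Berlin            
2024-02-21│1002│$3887.09│Critical│Tokyo             
                                                    
                                                    
                                                    
                                                    
                                                    
                                                    
                                                    
                                                    


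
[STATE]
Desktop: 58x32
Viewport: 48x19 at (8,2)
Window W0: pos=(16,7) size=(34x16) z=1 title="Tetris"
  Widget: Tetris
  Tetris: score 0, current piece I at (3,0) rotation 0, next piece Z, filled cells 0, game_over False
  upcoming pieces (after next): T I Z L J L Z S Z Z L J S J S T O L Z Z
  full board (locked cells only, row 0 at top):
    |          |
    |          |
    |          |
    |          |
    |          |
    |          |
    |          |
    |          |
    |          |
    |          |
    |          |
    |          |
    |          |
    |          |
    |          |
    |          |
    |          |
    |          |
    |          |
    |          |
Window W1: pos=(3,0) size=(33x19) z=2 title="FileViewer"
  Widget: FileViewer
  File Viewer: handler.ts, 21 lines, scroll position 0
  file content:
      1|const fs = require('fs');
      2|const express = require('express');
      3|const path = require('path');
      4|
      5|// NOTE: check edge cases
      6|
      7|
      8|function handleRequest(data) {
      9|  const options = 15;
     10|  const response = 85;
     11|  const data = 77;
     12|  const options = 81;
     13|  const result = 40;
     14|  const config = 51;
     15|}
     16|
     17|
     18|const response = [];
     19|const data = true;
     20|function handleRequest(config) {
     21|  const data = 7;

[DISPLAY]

───────────────────────────┨                    
t fs = require('fs');     ▲┃                    
t express = require('expre█┃                    
t path = require('path'); ░┃                    
                          ░┃                    
OTE: check edge cases     ░┃━━━━━━━━━━━━━┓      
                          ░┃             ┃      
                          ░┃─────────────┨      
tion handleRequest(data) {░┃             ┃      
nst options = 15;         ░┃             ┃      
nst response = 85;        ░┃             ┃      
nst data = 77;            ░┃             ┃      
nst options = 81;         ░┃             ┃      
nst result = 40;          ░┃             ┃      
nst config = 51;          ░┃             ┃      
                          ▼┃             ┃      
━━━━━━━━━━━━━━━━━━━━━━━━━━━┛             ┃      
        ┃          │                     ┃      
        ┃          │                     ┃      


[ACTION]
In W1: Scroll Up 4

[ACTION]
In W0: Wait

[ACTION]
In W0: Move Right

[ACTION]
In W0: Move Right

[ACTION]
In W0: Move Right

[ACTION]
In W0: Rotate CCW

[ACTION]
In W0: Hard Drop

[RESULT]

───────────────────────────┨                    
t fs = require('fs');     ▲┃                    
t express = require('expre█┃                    
t path = require('path'); ░┃                    
                          ░┃                    
OTE: check edge cases     ░┃━━━━━━━━━━━━━┓      
                          ░┃             ┃      
                          ░┃─────────────┨      
tion handleRequest(data) {░┃             ┃      
nst options = 15;         ░┃             ┃      
nst response = 85;        ░┃             ┃      
nst data = 77;            ░┃             ┃      
nst options = 81;         ░┃             ┃      
nst result = 40;          ░┃             ┃      
nst config = 51;          ░┃             ┃      
                          ▼┃             ┃      
━━━━━━━━━━━━━━━━━━━━━━━━━━━┛             ┃      
        ┃      █   │                     ┃      
        ┃      █   │                     ┃      


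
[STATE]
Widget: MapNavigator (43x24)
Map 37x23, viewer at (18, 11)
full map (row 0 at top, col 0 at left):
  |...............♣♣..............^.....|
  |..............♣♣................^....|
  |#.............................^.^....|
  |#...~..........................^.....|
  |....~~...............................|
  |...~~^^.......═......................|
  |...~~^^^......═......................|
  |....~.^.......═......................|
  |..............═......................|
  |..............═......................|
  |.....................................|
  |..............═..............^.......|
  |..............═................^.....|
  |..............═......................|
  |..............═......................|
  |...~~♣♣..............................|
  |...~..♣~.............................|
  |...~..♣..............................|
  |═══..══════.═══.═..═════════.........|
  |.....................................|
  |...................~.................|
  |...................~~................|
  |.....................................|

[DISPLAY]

                                           
   ...............♣♣..............^.....   
   ..............♣♣................^....   
   #.............................^.^....   
   #...~..........................^.....   
   ....~~...............................   
   ...~~^^.......═......................   
   ...~~^^^......═......................   
   ....~.^.......═......................   
   ..............═......................   
   ..............═......................   
   .....................................   
   ..............═...@..........^.......   
   ..............═................^.....   
   ..............═......................   
   ..............═......................   
   ...~~♣♣..............................   
   ...~..♣~.............................   
   ...~..♣..............................   
   ═══..══════.═══.═..═════════.........   
   .....................................   
   ...................~.................   
   ...................~~................   
   .....................................   


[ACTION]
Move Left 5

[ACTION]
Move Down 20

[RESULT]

        ...................................
        ..............═..............^.....
        ..............═................^...
        ..............═....................
        ..............═....................
        ...~~♣♣............................
        ...~..♣~...........................
        ...~..♣............................
        ═══..══════.═══.═..═════════.......
        ...................................
        ...................~...............
        ...................~~..............
        .............@.....................
                                           
                                           
                                           
                                           
                                           
                                           
                                           
                                           
                                           
                                           
                                           


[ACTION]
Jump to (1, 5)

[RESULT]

                                           
                                           
                                           
                                           
                                           
                                           
                                           
                    ...............♣♣......
                    ..............♣♣.......
                    #......................
                    #...~..................
                    ....~~.................
                    .@.~~^^.......═........
                    ...~~^^^......═........
                    ....~.^.......═........
                    ..............═........
                    ..............═........
                    .......................
                    ..............═........
                    ..............═........
                    ..............═........
                    ..............═........
                    ...~~♣♣................
                    ...~..♣~...............


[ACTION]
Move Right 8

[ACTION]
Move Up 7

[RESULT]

                                           
                                           
                                           
                                           
                                           
                                           
                                           
                                           
                                           
                                           
                                           
                                           
            .........@.....♣♣..............
            ..............♣♣...............
            #.............................^
            #...~..........................
            ....~~.........................
            ...~~^^.......═................
            ...~~^^^......═................
            ....~.^.......═................
            ..............═................
            ..............═................
            ...............................
            ..............═..............^.


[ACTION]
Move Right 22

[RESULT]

                                           
                                           
                                           
                                           
                                           
                                           
                                           
                                           
                                           
                                           
                                           
                                           
.....♣♣..............@.....                
....♣♣................^....                
....................^.^....                
.....................^.....                
...........................                
....═......................                
....═......................                
....═......................                
....═......................                
....═......................                
...........................                
....═..............^.......                


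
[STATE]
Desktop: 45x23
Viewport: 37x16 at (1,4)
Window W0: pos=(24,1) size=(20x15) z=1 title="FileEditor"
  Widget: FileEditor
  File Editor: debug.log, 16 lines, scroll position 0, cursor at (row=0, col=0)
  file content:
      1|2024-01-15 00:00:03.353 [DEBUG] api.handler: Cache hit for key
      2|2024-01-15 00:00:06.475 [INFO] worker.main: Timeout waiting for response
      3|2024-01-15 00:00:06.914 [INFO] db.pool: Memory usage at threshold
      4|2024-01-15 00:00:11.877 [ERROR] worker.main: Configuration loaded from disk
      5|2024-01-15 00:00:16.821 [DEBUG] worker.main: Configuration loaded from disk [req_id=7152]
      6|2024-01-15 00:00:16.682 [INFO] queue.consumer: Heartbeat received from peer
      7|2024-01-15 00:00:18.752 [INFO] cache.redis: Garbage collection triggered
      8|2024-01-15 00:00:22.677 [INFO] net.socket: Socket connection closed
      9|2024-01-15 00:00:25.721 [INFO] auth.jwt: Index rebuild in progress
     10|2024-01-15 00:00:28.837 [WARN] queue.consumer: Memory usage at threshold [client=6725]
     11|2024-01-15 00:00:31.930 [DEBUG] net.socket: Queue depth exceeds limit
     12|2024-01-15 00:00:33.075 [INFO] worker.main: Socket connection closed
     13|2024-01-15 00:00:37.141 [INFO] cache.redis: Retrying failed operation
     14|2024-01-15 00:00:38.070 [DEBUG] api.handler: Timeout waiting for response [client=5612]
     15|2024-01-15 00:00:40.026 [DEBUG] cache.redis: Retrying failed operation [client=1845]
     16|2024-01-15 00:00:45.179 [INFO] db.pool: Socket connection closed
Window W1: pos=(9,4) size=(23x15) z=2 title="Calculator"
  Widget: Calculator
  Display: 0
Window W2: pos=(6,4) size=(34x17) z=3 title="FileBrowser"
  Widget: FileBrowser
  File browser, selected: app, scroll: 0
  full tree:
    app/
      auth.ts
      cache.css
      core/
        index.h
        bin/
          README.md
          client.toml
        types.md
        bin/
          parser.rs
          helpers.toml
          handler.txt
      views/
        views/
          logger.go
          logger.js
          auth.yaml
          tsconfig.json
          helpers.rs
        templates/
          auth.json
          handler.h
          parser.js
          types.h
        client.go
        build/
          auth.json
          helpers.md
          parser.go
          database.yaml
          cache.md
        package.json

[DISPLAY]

     ┏━━━━━━━━━━━━━━━━━━━━━━━━━━━━━━━
     ┃ FileBrowser                   
     ┠───────────────────────────────
     ┃> [-] app/                     
     ┃    auth.ts                    
     ┃    cache.css                  
     ┃    [+] core/                  
     ┃    [+] views/                 
     ┃                               
     ┃                               
     ┃                               
     ┃                               
     ┃                               
     ┃                               
     ┃                               
     ┃                               


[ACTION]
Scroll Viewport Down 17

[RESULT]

     ┃> [-] app/                     
     ┃    auth.ts                    
     ┃    cache.css                  
     ┃    [+] core/                  
     ┃    [+] views/                 
     ┃                               
     ┃                               
     ┃                               
     ┃                               
     ┃                               
     ┃                               
     ┃                               
     ┃                               
     ┗━━━━━━━━━━━━━━━━━━━━━━━━━━━━━━━
                                     
                                     


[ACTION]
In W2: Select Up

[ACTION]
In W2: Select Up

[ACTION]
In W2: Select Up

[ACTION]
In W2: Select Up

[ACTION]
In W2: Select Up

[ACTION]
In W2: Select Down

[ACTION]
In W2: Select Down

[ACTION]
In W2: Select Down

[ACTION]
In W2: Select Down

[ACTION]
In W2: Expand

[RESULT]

     ┃  [-] app/                     
     ┃    auth.ts                    
     ┃    cache.css                  
     ┃    [+] core/                  
     ┃  > [-] views/                 
     ┃      [+] views/               
     ┃      [+] templates/           
     ┃      client.go                
     ┃      [+] build/               
     ┃      package.json             
     ┃                               
     ┃                               
     ┃                               
     ┗━━━━━━━━━━━━━━━━━━━━━━━━━━━━━━━
                                     
                                     


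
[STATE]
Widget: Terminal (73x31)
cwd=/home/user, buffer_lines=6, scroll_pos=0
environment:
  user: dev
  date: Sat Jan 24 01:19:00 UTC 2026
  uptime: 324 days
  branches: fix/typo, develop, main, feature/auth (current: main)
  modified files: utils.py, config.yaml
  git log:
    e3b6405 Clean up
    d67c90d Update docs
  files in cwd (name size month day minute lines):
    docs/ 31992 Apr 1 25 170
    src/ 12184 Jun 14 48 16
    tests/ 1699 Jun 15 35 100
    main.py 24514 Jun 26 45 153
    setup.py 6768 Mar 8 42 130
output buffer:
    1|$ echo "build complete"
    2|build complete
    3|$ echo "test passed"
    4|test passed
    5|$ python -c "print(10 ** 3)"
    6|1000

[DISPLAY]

$ echo "build complete"                                                  
build complete                                                           
$ echo "test passed"                                                     
test passed                                                              
$ python -c "print(10 ** 3)"                                             
1000                                                                     
$ █                                                                      
                                                                         
                                                                         
                                                                         
                                                                         
                                                                         
                                                                         
                                                                         
                                                                         
                                                                         
                                                                         
                                                                         
                                                                         
                                                                         
                                                                         
                                                                         
                                                                         
                                                                         
                                                                         
                                                                         
                                                                         
                                                                         
                                                                         
                                                                         
                                                                         


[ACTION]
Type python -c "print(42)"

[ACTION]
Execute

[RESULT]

$ echo "build complete"                                                  
build complete                                                           
$ echo "test passed"                                                     
test passed                                                              
$ python -c "print(10 ** 3)"                                             
1000                                                                     
$ python -c "print(42)"                                                  
42                                                                       
$ █                                                                      
                                                                         
                                                                         
                                                                         
                                                                         
                                                                         
                                                                         
                                                                         
                                                                         
                                                                         
                                                                         
                                                                         
                                                                         
                                                                         
                                                                         
                                                                         
                                                                         
                                                                         
                                                                         
                                                                         
                                                                         
                                                                         
                                                                         


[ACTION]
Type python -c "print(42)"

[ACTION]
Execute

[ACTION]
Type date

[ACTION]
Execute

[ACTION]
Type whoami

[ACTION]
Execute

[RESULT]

$ echo "build complete"                                                  
build complete                                                           
$ echo "test passed"                                                     
test passed                                                              
$ python -c "print(10 ** 3)"                                             
1000                                                                     
$ python -c "print(42)"                                                  
42                                                                       
$ python -c "print(42)"                                                  
42                                                                       
$ date                                                                   
Sat Jan 24 01:19:00 UTC 2026                                             
$ whoami                                                                 
dev                                                                      
$ █                                                                      
                                                                         
                                                                         
                                                                         
                                                                         
                                                                         
                                                                         
                                                                         
                                                                         
                                                                         
                                                                         
                                                                         
                                                                         
                                                                         
                                                                         
                                                                         
                                                                         
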